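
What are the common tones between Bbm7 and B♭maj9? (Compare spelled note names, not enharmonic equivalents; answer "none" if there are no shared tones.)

Bbm7: Bb Db F Ab
B♭maj9: Bb D F A C
Common to both → Bb, F.

Bb, F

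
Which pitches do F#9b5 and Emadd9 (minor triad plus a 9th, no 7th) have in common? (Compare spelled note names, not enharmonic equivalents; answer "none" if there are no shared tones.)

F#9b5 = F#, A#, C, E, G#.
Emadd9 = E, G, B, F#.
Shared: F#, E.

F#, E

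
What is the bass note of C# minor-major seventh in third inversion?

B-sharp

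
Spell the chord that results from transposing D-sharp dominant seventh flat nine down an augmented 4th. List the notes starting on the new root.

A  C#  E  G  Bb

Transposed root: D# → A (augmented 4th down). So we spell A dominant seventh flat nine:
root → A
3rd (major 3rd) → C#
5th (perfect 5th) → E
7th (minor 7th) → G
9th (minor 9th) → Bb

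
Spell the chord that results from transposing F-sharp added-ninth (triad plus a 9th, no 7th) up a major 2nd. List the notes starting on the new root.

G#, B#, D#, A#

Transposed root: F# → G# (major 2nd up). So we spell G# added-ninth:
Root: G#
Major 3rd (3rd): B#
Perfect 5th (5th): D#
Major 9th (9th): A#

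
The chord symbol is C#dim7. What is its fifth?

Root of C#dim7 = C#. The 5th is a diminished 5th: C# up a diminished 5th → G.

G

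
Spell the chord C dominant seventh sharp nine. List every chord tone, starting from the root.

C, E, G, B♭, D♯

Root C, quality dominant seventh sharp nine:
Root: C
Major 3rd (3rd): E
Perfect 5th (5th): G
Minor 7th (7th): B♭
Augmented 9th (9th): D♯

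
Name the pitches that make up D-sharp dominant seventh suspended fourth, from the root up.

D♯ – G♯ – A♯ – C♯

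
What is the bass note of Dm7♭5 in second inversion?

Ab

Dm7♭5 in root position is D–F–Ab–C.
Second inversion places the fifth in the bass, which is Ab.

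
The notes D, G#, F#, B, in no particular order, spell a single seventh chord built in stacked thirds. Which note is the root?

Stacking in thirds gives G# – B – D – F#, so G# is the root — G# half-diminished seventh.

G#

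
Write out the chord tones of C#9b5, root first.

C# – E# – G – B – D#

C#9b5: dominant ninth flat five on C#.
C# — root
E# — major 3rd
G — diminished 5th
B — minor 7th
D# — major 9th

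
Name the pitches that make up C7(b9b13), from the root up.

C7(b9b13): dominant seventh flat nine flat thirteen on C.
- root: C
- major 3rd: E
- perfect 5th: G
- minor 7th: Bb
- minor 9th: Db
- minor 13th: Ab

C E G Bb Db Ab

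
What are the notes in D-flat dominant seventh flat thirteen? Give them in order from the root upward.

D-flat dominant seventh flat thirteen: dominant seventh flat thirteen on D-flat.
- root: D-flat
- major 3rd: F
- perfect 5th: A-flat
- minor 7th: C-flat
- minor 13th: B-double-flat

D-flat – F – A-flat – C-flat – B-double-flat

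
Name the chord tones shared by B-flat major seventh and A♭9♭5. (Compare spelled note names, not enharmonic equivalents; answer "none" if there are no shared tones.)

B♭

B-flat major seventh: B♭ D F A
A♭9♭5: A♭ C E𝄫 G♭ B♭
Common to both → B♭.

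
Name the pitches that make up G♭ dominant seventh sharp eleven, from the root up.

G-flat B-flat D-flat F-flat C

G♭ dominant seventh sharp eleven is a dominant seventh sharp eleven built on G-flat.
Root: G-flat
Major 3rd (3rd): B-flat
Perfect 5th (5th): D-flat
Minor 7th (7th): F-flat
Augmented 11th (11th): C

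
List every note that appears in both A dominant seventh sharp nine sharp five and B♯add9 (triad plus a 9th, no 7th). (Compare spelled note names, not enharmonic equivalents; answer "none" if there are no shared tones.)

B#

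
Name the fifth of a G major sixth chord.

D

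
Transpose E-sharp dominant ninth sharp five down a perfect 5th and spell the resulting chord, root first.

A-sharp  C-double-sharp  E-double-sharp  G-sharp  B-sharp

Transposed root: E-sharp → A-sharp (perfect 5th down). So we spell A-sharp dominant ninth sharp five:
A-sharp — root
C-double-sharp — major 3rd
E-double-sharp — augmented 5th
G-sharp — minor 7th
B-sharp — major 9th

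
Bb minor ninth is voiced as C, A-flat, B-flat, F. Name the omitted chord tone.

D-flat

The full Bb minor ninth chord is B-flat, D-flat, F, A-flat, C.
Comparing with the voicing, the minor 3rd (3rd) — D-flat — is absent.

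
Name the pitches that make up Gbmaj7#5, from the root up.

Gbmaj7#5: augmented major seventh on Gb.
Root: Gb
Major 3rd (3rd): Bb
Augmented 5th (5th): D
Major 7th (7th): F

Gb, Bb, D, F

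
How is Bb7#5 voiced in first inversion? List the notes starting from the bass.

D F# Ab Bb

In root position, Bb7#5 is Bb–D–F#–Ab.
First inversion puts the third (D) in the bass.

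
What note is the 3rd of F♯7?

A#

Root of F♯7 = F#. The 3rd is a major 3rd: F# up a major 3rd → A#.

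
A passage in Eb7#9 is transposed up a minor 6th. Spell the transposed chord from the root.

Transposed root: Eb → Cb (minor 6th up). So we spell Cb dominant seventh sharp nine:
- root: Cb
- major 3rd: Eb
- perfect 5th: Gb
- minor 7th: Bbb
- augmented 9th: D

Cb  Eb  Gb  Bbb  D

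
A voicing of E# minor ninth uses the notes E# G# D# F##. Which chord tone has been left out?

B#

E# minor ninth = E#, G#, B#, D#, F##. The voicing lacks the 5th (perfect 5th), B#.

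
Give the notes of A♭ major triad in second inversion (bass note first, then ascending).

Eb Ab C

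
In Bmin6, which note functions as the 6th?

Root of Bmin6 = B. The 6th is a major 6th: B up a major 6th → G#.

G#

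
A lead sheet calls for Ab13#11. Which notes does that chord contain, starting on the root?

Ab  C  Eb  Gb  Bb  D  F

Ab13#11 is a dominant thirteenth sharp eleven built on Ab.
- root: Ab
- major 3rd: C
- perfect 5th: Eb
- minor 7th: Gb
- major 9th: Bb
- augmented 11th: D
- major 13th: F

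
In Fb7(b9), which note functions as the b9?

Gbb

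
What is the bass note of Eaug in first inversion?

G♯

Eaug = E–G♯–B♯. First inversion → third in the bass = G♯.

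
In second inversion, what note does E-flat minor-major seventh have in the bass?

E-flat minor-major seventh in root position is E-flat–G-flat–B-flat–D.
Second inversion places the fifth in the bass, which is B-flat.

B-flat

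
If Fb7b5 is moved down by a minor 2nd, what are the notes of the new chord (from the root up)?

Eb, G, Bbb, Db

Transposed root: Fb → Eb (minor 2nd down). So we spell Eb dominant seventh flat five:
Root: Eb
Major 3rd (3rd): G
Diminished 5th (5th): Bbb
Minor 7th (7th): Db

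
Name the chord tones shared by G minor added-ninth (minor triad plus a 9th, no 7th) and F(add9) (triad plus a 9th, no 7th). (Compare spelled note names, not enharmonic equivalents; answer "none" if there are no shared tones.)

G minor added-ninth = G, Bb, D, A.
F(add9) = F, A, C, G.
Shared: G, A.

G A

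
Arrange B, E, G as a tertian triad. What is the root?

Arranged so that each adjacent pair is a third by letter name: E – G – B.
The bottom of that stack, E, is the root (this is E minor triad).

E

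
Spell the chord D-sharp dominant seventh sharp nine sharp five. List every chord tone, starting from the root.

D-sharp, F-double-sharp, A-double-sharp, C-sharp, E-double-sharp

Root D-sharp, quality dominant seventh sharp nine sharp five:
Root: D-sharp
Major 3rd (3rd): F-double-sharp
Augmented 5th (5th): A-double-sharp
Minor 7th (7th): C-sharp
Augmented 9th (9th): E-double-sharp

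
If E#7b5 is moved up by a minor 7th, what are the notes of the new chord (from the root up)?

D# F## A C#

Transposed root: E# → D# (minor 7th up). So we spell D# dominant seventh flat five:
Root: D#
Major 3rd (3rd): F##
Diminished 5th (5th): A
Minor 7th (7th): C#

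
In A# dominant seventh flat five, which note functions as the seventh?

G#

Root of A# dominant seventh flat five = A#. The 7th is a minor 7th: A# up a minor 7th → G#.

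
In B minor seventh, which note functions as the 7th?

A

Root of B minor seventh = B. The 7th is a minor 7th: B up a minor 7th → A.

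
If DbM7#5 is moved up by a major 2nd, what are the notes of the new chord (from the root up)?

E♭, G, B, D

Transposed root: D♭ → E♭ (major 2nd up). So we spell E♭ augmented major seventh:
- root: E♭
- major 3rd: G
- augmented 5th: B
- major 7th: D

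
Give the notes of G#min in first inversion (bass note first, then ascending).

B – D♯ – G♯

In root position, G#min is G♯–B–D♯.
First inversion puts the third (B) in the bass.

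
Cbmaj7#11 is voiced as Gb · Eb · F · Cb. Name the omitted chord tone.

Cbmaj7#11 = Cb, Eb, Gb, Bb, F. The voicing lacks the 7th (major 7th), Bb.

Bb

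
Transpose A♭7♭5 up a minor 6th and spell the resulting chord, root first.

Transposed root: Ab → Fb (minor 6th up). So we spell Fb dominant seventh flat five:
Fb — root
Ab — major 3rd
Cbb — diminished 5th
Ebb — minor 7th

Fb, Ab, Cbb, Ebb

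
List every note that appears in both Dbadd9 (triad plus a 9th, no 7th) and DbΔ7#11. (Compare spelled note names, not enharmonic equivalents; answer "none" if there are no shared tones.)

Dbadd9: Db F Ab Eb
DbΔ7#11: Db F Ab C G
Common to both → Db, F, Ab.

Db  F  Ab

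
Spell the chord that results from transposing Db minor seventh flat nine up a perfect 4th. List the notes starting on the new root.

A perfect 4th up from D-flat is G-flat, so the new chord is G-flat minor seventh flat nine.
- root: G-flat
- minor 3rd: B-double-flat
- perfect 5th: D-flat
- minor 7th: F-flat
- minor 9th: A-double-flat

G-flat, B-double-flat, D-flat, F-flat, A-double-flat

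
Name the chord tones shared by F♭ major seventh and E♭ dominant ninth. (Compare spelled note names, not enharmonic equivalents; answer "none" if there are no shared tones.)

F♭ major seventh: F-flat A-flat C-flat E-flat
E♭ dominant ninth: E-flat G B-flat D-flat F
Common to both → E-flat.

E-flat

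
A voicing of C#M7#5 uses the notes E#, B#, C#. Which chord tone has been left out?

G##

C#M7#5 = C#, E#, G##, B#. The voicing lacks the 5th (augmented 5th), G##.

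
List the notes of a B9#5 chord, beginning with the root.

Root B, quality dominant ninth sharp five:
root → B
3rd (major 3rd) → D#
5th (augmented 5th) → F##
7th (minor 7th) → A
9th (major 9th) → C#

B  D#  F##  A  C#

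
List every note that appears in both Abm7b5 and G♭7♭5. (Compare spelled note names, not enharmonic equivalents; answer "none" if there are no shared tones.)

G♭

Abm7b5 = A♭, C♭, E𝄫, G♭.
G♭7♭5 = G♭, B♭, D𝄫, F♭.
Shared: G♭.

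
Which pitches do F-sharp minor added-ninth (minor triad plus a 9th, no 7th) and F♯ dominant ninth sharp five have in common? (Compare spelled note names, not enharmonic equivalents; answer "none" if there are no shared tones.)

F♯, G♯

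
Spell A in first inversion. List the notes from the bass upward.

C♯, E, A

In root position, A is A–C♯–E.
First inversion puts the third (C♯) in the bass.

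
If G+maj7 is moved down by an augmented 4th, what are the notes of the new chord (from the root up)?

An augmented 4th down from G is Db, so the new chord is Db augmented major seventh.
- root: Db
- major 3rd: F
- augmented 5th: A
- major 7th: C

Db F A C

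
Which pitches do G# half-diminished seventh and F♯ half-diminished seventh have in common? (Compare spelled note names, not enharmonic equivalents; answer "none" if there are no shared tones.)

F-sharp

G# half-diminished seventh: G-sharp B D F-sharp
F♯ half-diminished seventh: F-sharp A C E
Common to both → F-sharp.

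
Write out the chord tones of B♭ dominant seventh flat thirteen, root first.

Bb, D, F, Ab, Gb

B♭ dominant seventh flat thirteen is a dominant seventh flat thirteen built on Bb.
Root: Bb
Major 3rd (3rd): D
Perfect 5th (5th): F
Minor 7th (7th): Ab
Minor 13th (13th): Gb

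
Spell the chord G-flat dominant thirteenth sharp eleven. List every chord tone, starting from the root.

G-flat dominant thirteenth sharp eleven is a dominant thirteenth sharp eleven built on G-flat.
root → G-flat
3rd (major 3rd) → B-flat
5th (perfect 5th) → D-flat
7th (minor 7th) → F-flat
9th (major 9th) → A-flat
11th (augmented 11th) → C
13th (major 13th) → E-flat

G-flat, B-flat, D-flat, F-flat, A-flat, C, E-flat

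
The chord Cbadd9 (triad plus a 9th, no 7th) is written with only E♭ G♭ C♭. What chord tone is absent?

D♭

Cbadd9 = C♭, E♭, G♭, D♭. The voicing lacks the 9th (major 9th), D♭.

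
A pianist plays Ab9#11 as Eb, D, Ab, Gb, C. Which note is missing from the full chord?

The full Ab9#11 chord is Ab, C, Eb, Gb, Bb, D.
Comparing with the voicing, the major 9th (9th) — Bb — is absent.

Bb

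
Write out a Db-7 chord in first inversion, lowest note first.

In root position, Db-7 is Db–Fb–Ab–Cb.
First inversion puts the third (Fb) in the bass.

Fb – Ab – Cb – Db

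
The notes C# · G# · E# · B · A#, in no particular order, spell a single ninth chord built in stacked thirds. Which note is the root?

Arranged so that each adjacent pair is a third by letter name: A# – C# – E# – G# – B.
The bottom of that stack, A#, is the root (this is A# minor seventh flat nine).

A#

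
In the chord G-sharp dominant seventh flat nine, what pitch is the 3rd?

Root of G-sharp dominant seventh flat nine = G♯. The 3rd is a major 3rd: G♯ up a major 3rd → B♯.

B♯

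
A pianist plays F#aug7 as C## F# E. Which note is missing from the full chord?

A#

The full F#aug7 chord is F#, A#, C##, E.
Comparing with the voicing, the major 3rd (3rd) — A# — is absent.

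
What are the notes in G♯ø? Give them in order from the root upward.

G♯ø is a half-diminished seventh built on G#.
G# — root
B — minor 3rd
D — diminished 5th
F# — minor 7th

G#, B, D, F#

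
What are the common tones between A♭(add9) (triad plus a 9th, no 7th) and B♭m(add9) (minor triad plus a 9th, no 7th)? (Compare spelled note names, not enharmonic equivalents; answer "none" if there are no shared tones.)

A♭(add9) = Ab, C, Eb, Bb.
B♭m(add9) = Bb, Db, F, C.
Shared: C, Bb.

C  Bb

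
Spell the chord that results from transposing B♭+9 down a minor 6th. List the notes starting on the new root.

D, F#, A#, C, E

Bb down a minor 6th → D. New chord: D dominant ninth sharp five.
root → D
3rd (major 3rd) → F#
5th (augmented 5th) → A#
7th (minor 7th) → C
9th (major 9th) → E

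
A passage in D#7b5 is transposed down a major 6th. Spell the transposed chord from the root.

Transposed root: D# → F# (major 6th down). So we spell F# dominant seventh flat five:
Root: F#
Major 3rd (3rd): A#
Diminished 5th (5th): C
Minor 7th (7th): E

F#, A#, C, E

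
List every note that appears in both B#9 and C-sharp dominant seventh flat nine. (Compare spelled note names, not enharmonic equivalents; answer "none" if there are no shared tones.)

none

B#9: B# D## F## A# C##
C-sharp dominant seventh flat nine: C# E# G# B D
Common to both → none.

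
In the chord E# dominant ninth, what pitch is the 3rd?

Root of E# dominant ninth = E#. The 3rd is a major 3rd: E# up a major 3rd → G##.

G##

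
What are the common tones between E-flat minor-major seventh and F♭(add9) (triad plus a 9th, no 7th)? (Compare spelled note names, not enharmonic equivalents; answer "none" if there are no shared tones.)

Gb

E-flat minor-major seventh: Eb Gb Bb D
F♭(add9): Fb Ab Cb Gb
Common to both → Gb.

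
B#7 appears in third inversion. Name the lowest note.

A♯

B#7 = B♯–D𝄪–F𝄪–A♯. Third inversion → seventh in the bass = A♯.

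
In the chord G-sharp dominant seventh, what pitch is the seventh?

Root of G-sharp dominant seventh = G#. The 7th is a minor 7th: G# up a minor 7th → F#.

F#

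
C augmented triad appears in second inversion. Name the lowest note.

G-sharp

C augmented triad = C–E–G-sharp. Second inversion → fifth in the bass = G-sharp.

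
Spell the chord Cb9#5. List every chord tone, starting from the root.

Cb9#5: dominant ninth sharp five on Cb.
Root: Cb
Major 3rd (3rd): Eb
Augmented 5th (5th): G
Minor 7th (7th): Bbb
Major 9th (9th): Db

Cb Eb G Bbb Db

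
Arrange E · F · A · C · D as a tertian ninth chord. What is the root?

Arranged so that each adjacent pair is a third by letter name: D – F – A – C – E.
The bottom of that stack, D, is the root (this is D minor ninth).

D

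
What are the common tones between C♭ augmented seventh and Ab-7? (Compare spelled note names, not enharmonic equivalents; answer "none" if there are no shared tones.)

Cb – Eb

C♭ augmented seventh: Cb Eb G Bbb
Ab-7: Ab Cb Eb Gb
Common to both → Cb, Eb.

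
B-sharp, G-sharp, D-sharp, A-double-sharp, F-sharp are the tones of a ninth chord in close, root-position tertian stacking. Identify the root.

G-sharp

Stacking in thirds gives G-sharp – B-sharp – D-sharp – F-sharp – A-double-sharp, so G-sharp is the root — G-sharp dominant seventh sharp nine.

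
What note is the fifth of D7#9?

D7#9 is built on D; its 5th is a perfect 5th above the root.
A fifth above D uses the letter A, and the perfect 5th above D is A.

A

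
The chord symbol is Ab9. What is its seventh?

Root of Ab9 = Ab. The 7th is a minor 7th: Ab up a minor 7th → Gb.

Gb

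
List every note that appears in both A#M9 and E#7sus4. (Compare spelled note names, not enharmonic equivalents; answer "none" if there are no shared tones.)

A# – E# – B#

A#M9: A# C## E# G## B#
E#7sus4: E# A# B# D#
Common to both → A#, E#, B#.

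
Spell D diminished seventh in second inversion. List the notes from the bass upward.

D diminished seventh = D–F–A-flat–C-flat; second inversion → fifth (A-flat) lowest.

A-flat – C-flat – D – F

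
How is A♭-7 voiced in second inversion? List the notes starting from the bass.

In root position, A♭-7 is Ab–Cb–Eb–Gb.
Second inversion puts the fifth (Eb) in the bass.

Eb Gb Ab Cb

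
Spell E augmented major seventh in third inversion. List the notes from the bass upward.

D-sharp, E, G-sharp, B-sharp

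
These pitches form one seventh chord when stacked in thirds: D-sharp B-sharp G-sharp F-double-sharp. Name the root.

G-sharp

Arranged so that each adjacent pair is a third by letter name: G-sharp – B-sharp – D-sharp – F-double-sharp.
The bottom of that stack, G-sharp, is the root (this is G-sharp major seventh).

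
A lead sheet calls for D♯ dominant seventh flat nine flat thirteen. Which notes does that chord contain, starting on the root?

Root D#, quality dominant seventh flat nine flat thirteen:
Root: D#
Major 3rd (3rd): F##
Perfect 5th (5th): A#
Minor 7th (7th): C#
Minor 9th (9th): E
Minor 13th (13th): B

D# – F## – A# – C# – E – B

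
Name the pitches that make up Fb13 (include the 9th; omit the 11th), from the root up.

Fb, Ab, Cb, Ebb, Gb, Db

Root Fb, quality dominant thirteenth:
root → Fb
3rd (major 3rd) → Ab
5th (perfect 5th) → Cb
7th (minor 7th) → Ebb
9th (major 9th) → Gb
13th (major 13th) → Db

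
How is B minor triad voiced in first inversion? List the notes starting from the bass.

D, F-sharp, B

B minor triad = B–D–F-sharp; first inversion → third (D) lowest.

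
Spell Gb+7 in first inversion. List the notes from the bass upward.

Bb – D – Fb – Gb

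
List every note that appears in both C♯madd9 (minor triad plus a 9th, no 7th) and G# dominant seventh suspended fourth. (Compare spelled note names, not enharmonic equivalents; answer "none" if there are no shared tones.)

C# G# D#

C♯madd9 = C#, E, G#, D#.
G# dominant seventh suspended fourth = G#, C#, D#, F#.
Shared: C#, G#, D#.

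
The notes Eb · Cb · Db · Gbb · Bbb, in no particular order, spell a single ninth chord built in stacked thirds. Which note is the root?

Cb

Arranged so that each adjacent pair is a third by letter name: Cb – Eb – Gbb – Bbb – Db.
The bottom of that stack, Cb, is the root (this is Cb dominant ninth flat five).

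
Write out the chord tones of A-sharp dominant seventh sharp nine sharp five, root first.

Root A-sharp, quality dominant seventh sharp nine sharp five:
A-sharp — root
C-double-sharp — major 3rd
E-double-sharp — augmented 5th
G-sharp — minor 7th
B-double-sharp — augmented 9th

A-sharp C-double-sharp E-double-sharp G-sharp B-double-sharp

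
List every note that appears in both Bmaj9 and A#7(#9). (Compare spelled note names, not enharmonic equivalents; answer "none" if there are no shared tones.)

Bmaj9: B D♯ F♯ A♯ C♯
A#7(#9): A♯ C𝄪 E♯ G♯ B𝄪
Common to both → A♯.

A♯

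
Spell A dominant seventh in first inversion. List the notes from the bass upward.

C-sharp – E – G – A

In root position, A dominant seventh is A–C-sharp–E–G.
First inversion puts the third (C-sharp) in the bass.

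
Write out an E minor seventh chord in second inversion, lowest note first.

E minor seventh = E–G–B–D; second inversion → fifth (B) lowest.

B, D, E, G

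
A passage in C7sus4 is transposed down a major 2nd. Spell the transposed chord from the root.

C down a major 2nd → Bb. New chord: Bb dominant seventh suspended fourth.
Bb — root
Eb — perfect 4th
F — perfect 5th
Ab — minor 7th

Bb  Eb  F  Ab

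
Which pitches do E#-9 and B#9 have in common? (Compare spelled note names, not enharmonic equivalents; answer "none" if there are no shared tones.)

B# F##

E#-9: E# G# B# D# F##
B#9: B# D## F## A# C##
Common to both → B#, F##.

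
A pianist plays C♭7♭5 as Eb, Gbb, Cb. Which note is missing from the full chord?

C♭7♭5 = Cb, Eb, Gbb, Bbb. The voicing lacks the 7th (minor 7th), Bbb.

Bbb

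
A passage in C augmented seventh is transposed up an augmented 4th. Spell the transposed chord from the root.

F-sharp A-sharp C-double-sharp E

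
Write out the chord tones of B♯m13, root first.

B#  D#  F##  A#  C##  E#  G##

B♯m13: minor thirteenth on B#.
- root: B#
- minor 3rd: D#
- perfect 5th: F##
- minor 7th: A#
- major 9th: C##
- perfect 11th: E#
- major 13th: G##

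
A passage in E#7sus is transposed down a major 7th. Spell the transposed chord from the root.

F#  B  C#  E

A major 7th down from E# is F#, so the new chord is F# dominant seventh suspended fourth.
Root: F#
Perfect 4th (4th): B
Perfect 5th (5th): C#
Minor 7th (7th): E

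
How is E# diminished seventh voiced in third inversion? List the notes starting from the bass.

D E-sharp G-sharp B

E# diminished seventh = E-sharp–G-sharp–B–D; third inversion → seventh (D) lowest.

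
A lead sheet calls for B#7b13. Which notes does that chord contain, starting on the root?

B# – D## – F## – A# – G#

Root B#, quality dominant seventh flat thirteen:
- root: B#
- major 3rd: D##
- perfect 5th: F##
- minor 7th: A#
- minor 13th: G#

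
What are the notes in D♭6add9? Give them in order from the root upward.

D♭ – F – A♭ – B♭ – E♭

D♭6add9: six-nine on D♭.
root → D♭
3rd (major 3rd) → F
5th (perfect 5th) → A♭
6th (major 6th) → B♭
9th (major 9th) → E♭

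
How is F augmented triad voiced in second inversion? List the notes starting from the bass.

F augmented triad = F–A–C#; second inversion → fifth (C#) lowest.

C# – F – A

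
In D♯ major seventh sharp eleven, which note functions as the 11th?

G##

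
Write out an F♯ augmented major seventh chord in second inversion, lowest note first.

In root position, F♯ augmented major seventh is F#–A#–C##–E#.
Second inversion puts the fifth (C##) in the bass.

C##, E#, F#, A#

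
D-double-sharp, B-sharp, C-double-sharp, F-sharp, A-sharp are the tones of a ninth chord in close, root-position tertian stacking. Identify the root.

B-sharp

Arranged so that each adjacent pair is a third by letter name: B-sharp – D-double-sharp – F-sharp – A-sharp – C-double-sharp.
The bottom of that stack, B-sharp, is the root (this is B-sharp dominant ninth flat five).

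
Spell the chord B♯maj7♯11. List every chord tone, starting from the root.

B#  D##  F##  A##  E##

B♯maj7♯11 is a major seventh sharp eleven built on B#.
B# — root
D## — major 3rd
F## — perfect 5th
A## — major 7th
E## — augmented 11th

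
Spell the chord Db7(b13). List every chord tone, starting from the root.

Db, F, Ab, Cb, Bbb

Root Db, quality dominant seventh flat thirteen:
Db — root
F — major 3rd
Ab — perfect 5th
Cb — minor 7th
Bbb — minor 13th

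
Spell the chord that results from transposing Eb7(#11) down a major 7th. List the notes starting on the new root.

Fb Ab Cb Ebb Bb

A major 7th down from Eb is Fb, so the new chord is Fb dominant seventh sharp eleven.
Fb — root
Ab — major 3rd
Cb — perfect 5th
Ebb — minor 7th
Bb — augmented 11th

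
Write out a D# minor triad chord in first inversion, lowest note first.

In root position, D# minor triad is D#–F#–A#.
First inversion puts the third (F#) in the bass.

F# A# D#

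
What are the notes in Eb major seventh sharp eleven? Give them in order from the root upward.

Eb major seventh sharp eleven is a major seventh sharp eleven built on E-flat.
E-flat — root
G — major 3rd
B-flat — perfect 5th
D — major 7th
A — augmented 11th

E-flat – G – B-flat – D – A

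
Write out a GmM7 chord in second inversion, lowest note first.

D, F#, G, Bb

In root position, GmM7 is G–Bb–D–F#.
Second inversion puts the fifth (D) in the bass.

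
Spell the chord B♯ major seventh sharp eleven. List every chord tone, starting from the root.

B♯ major seventh sharp eleven: major seventh sharp eleven on B#.
B# — root
D## — major 3rd
F## — perfect 5th
A## — major 7th
E## — augmented 11th

B# D## F## A## E##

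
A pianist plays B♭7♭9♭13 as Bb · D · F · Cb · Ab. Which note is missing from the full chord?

Gb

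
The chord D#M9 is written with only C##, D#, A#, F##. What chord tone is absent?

E#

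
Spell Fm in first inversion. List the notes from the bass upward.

In root position, Fm is F–Ab–C.
First inversion puts the third (Ab) in the bass.

Ab – C – F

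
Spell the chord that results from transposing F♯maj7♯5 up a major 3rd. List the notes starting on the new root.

A major 3rd up from F# is A#, so the new chord is A# augmented major seventh.
A# — root
C## — major 3rd
E## — augmented 5th
G## — major 7th

A#, C##, E##, G##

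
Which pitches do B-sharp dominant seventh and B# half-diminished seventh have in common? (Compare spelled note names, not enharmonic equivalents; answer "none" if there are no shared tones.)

B-sharp dominant seventh = B-sharp, D-double-sharp, F-double-sharp, A-sharp.
B# half-diminished seventh = B-sharp, D-sharp, F-sharp, A-sharp.
Shared: B-sharp, A-sharp.

B-sharp  A-sharp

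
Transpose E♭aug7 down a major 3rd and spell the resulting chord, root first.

Cb, Eb, G, Bbb

Eb down a major 3rd → Cb. New chord: Cb augmented seventh.
Cb — root
Eb — major 3rd
G — augmented 5th
Bbb — minor 7th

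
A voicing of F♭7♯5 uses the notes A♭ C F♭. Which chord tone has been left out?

F♭7♯5 = F♭, A♭, C, E𝄫. The voicing lacks the 7th (minor 7th), E𝄫.

E𝄫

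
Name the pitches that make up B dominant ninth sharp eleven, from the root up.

Root B, quality dominant ninth sharp eleven:
Root: B
Major 3rd (3rd): D-sharp
Perfect 5th (5th): F-sharp
Minor 7th (7th): A
Major 9th (9th): C-sharp
Augmented 11th (11th): E-sharp

B  D-sharp  F-sharp  A  C-sharp  E-sharp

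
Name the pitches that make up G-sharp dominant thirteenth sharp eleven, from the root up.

G-sharp dominant thirteenth sharp eleven is a dominant thirteenth sharp eleven built on G#.
G# — root
B# — major 3rd
D# — perfect 5th
F# — minor 7th
A# — major 9th
C## — augmented 11th
E# — major 13th

G#, B#, D#, F#, A#, C##, E#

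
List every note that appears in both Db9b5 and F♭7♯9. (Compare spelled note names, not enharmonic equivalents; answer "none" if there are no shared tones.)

Db9b5: Db F Abb Cb Eb
F♭7♯9: Fb Ab Cb Ebb G
Common to both → Cb.

Cb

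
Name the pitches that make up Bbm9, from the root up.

Bbm9: minor ninth on Bb.
root → Bb
3rd (minor 3rd) → Db
5th (perfect 5th) → F
7th (minor 7th) → Ab
9th (major 9th) → C

Bb Db F Ab C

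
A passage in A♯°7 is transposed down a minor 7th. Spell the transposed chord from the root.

B#, D#, F#, A

Transposed root: A# → B# (minor 7th down). So we spell B# diminished seventh:
B# — root
D# — minor 3rd
F# — diminished 5th
A — diminished 7th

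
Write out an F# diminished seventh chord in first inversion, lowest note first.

A, C, E-flat, F-sharp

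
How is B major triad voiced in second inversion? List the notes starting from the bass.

B major triad = B–D-sharp–F-sharp; second inversion → fifth (F-sharp) lowest.

F-sharp – B – D-sharp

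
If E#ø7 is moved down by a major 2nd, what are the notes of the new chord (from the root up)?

D♯ – F♯ – A – C♯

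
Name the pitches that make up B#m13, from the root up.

B#m13: minor thirteenth on B#.
- root: B#
- minor 3rd: D#
- perfect 5th: F##
- minor 7th: A#
- major 9th: C##
- perfect 11th: E#
- major 13th: G##

B#  D#  F##  A#  C##  E#  G##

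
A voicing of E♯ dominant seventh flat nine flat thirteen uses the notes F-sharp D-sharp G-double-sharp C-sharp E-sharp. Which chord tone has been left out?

B-sharp

E♯ dominant seventh flat nine flat thirteen = E-sharp, G-double-sharp, B-sharp, D-sharp, F-sharp, C-sharp. The voicing lacks the 5th (perfect 5th), B-sharp.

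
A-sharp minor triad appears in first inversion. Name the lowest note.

C♯

A-sharp minor triad = A♯–C♯–E♯. First inversion → third in the bass = C♯.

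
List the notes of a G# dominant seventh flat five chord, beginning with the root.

G# B# D F#

Root G#, quality dominant seventh flat five:
G# — root
B# — major 3rd
D — diminished 5th
F# — minor 7th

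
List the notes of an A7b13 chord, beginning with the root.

A7b13: dominant seventh flat thirteen on A.
root → A
3rd (major 3rd) → C#
5th (perfect 5th) → E
7th (minor 7th) → G
13th (minor 13th) → F

A – C# – E – G – F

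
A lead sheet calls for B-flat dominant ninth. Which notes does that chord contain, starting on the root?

B-flat dominant ninth: dominant ninth on B♭.
B♭ — root
D — major 3rd
F — perfect 5th
A♭ — minor 7th
C — major 9th

B♭ – D – F – A♭ – C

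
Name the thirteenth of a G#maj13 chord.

Root of G#maj13 = G#. The 13th is a major 13th: G# up a major 13th → E#.

E#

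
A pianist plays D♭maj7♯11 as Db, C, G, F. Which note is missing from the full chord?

Ab

D♭maj7♯11 = Db, F, Ab, C, G. The voicing lacks the 5th (perfect 5th), Ab.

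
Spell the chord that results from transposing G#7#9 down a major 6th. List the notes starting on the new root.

Transposed root: G# → B (major 6th down). So we spell B dominant seventh sharp nine:
root → B
3rd (major 3rd) → D#
5th (perfect 5th) → F#
7th (minor 7th) → A
9th (augmented 9th) → C##

B, D#, F#, A, C##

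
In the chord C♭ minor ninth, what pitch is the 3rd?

Ebb

C♭ minor ninth is built on Cb; its 3rd is a minor 3rd above the root.
A third above C uses the letter E, and the minor 3rd above Cb is Ebb.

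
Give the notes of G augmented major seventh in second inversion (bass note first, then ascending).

D♯, F♯, G, B

G augmented major seventh = G–B–D♯–F♯; second inversion → fifth (D♯) lowest.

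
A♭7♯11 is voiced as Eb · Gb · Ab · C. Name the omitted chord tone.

D

The full A♭7♯11 chord is Ab, C, Eb, Gb, D.
Comparing with the voicing, the augmented 11th (11th) — D — is absent.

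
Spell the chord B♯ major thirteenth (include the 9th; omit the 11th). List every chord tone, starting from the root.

B♯ – D𝄪 – F𝄪 – A𝄪 – C𝄪 – G𝄪

Root B♯, quality major thirteenth:
B♯ — root
D𝄪 — major 3rd
F𝄪 — perfect 5th
A𝄪 — major 7th
C𝄪 — major 9th
G𝄪 — major 13th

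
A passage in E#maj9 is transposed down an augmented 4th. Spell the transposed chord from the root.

B, D#, F#, A#, C#

An augmented 4th down from E# is B, so the new chord is B major ninth.
Root: B
Major 3rd (3rd): D#
Perfect 5th (5th): F#
Major 7th (7th): A#
Major 9th (9th): C#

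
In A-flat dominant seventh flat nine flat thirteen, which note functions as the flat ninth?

Root of A-flat dominant seventh flat nine flat thirteen = Ab. The 9th is a minor 9th: Ab up a minor 9th → Bbb.

Bbb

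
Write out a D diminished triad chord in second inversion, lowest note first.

In root position, D diminished triad is D–F–A-flat.
Second inversion puts the fifth (A-flat) in the bass.

A-flat – D – F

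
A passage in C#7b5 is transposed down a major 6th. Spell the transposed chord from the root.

E – G# – Bb – D

A major 6th down from C# is E, so the new chord is E dominant seventh flat five.
- root: E
- major 3rd: G#
- diminished 5th: Bb
- minor 7th: D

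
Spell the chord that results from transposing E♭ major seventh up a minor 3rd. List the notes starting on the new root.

Transposed root: E-flat → G-flat (minor 3rd up). So we spell G-flat major seventh:
root → G-flat
3rd (major 3rd) → B-flat
5th (perfect 5th) → D-flat
7th (major 7th) → F

G-flat, B-flat, D-flat, F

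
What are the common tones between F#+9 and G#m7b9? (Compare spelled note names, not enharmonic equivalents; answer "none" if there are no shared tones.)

F♯ G♯

F#+9: F♯ A♯ C𝄪 E G♯
G#m7b9: G♯ B D♯ F♯ A
Common to both → F♯, G♯.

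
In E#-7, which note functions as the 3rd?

G♯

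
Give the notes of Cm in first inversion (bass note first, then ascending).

Cm = C–Eb–G; first inversion → third (Eb) lowest.

Eb, G, C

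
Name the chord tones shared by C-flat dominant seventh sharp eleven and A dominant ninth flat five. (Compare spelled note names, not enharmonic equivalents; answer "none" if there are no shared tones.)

C-flat dominant seventh sharp eleven: C-flat E-flat G-flat B-double-flat F
A dominant ninth flat five: A C-sharp E-flat G B
Common to both → E-flat.

E-flat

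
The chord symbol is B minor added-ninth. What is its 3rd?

B minor added-ninth is built on B; its 3rd is a minor 3rd above the root.
A third above B uses the letter D, and the minor 3rd above B is D.

D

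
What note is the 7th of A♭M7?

Root of A♭M7 = Ab. The 7th is a major 7th: Ab up a major 7th → G.

G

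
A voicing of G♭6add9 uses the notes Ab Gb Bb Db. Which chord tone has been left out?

The full G♭6add9 chord is Gb, Bb, Db, Eb, Ab.
Comparing with the voicing, the major 6th (6th) — Eb — is absent.

Eb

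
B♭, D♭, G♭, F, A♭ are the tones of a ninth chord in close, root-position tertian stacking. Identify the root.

G♭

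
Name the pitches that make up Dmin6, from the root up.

Dmin6 is a minor sixth built on D.
root → D
3rd (minor 3rd) → F
5th (perfect 5th) → A
6th (major 6th) → B

D – F – A – B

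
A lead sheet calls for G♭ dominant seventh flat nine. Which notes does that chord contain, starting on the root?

G♭ dominant seventh flat nine is a dominant seventh flat nine built on G-flat.
root → G-flat
3rd (major 3rd) → B-flat
5th (perfect 5th) → D-flat
7th (minor 7th) → F-flat
9th (minor 9th) → A-double-flat

G-flat  B-flat  D-flat  F-flat  A-double-flat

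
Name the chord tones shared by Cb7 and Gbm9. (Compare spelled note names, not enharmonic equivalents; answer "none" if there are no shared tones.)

Gb – Bbb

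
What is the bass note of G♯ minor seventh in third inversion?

G♯ minor seventh = G-sharp–B–D-sharp–F-sharp. Third inversion → seventh in the bass = F-sharp.

F-sharp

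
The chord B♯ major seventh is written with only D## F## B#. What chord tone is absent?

The full B♯ major seventh chord is B#, D##, F##, A##.
Comparing with the voicing, the major 7th (7th) — A## — is absent.

A##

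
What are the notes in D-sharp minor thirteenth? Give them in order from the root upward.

D-sharp – F-sharp – A-sharp – C-sharp – E-sharp – G-sharp – B-sharp

Root D-sharp, quality minor thirteenth:
root → D-sharp
3rd (minor 3rd) → F-sharp
5th (perfect 5th) → A-sharp
7th (minor 7th) → C-sharp
9th (major 9th) → E-sharp
11th (perfect 11th) → G-sharp
13th (major 13th) → B-sharp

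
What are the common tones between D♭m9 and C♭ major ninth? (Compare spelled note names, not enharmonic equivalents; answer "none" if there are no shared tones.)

D♭m9 = Db, Fb, Ab, Cb, Eb.
C♭ major ninth = Cb, Eb, Gb, Bb, Db.
Shared: Db, Cb, Eb.

Db  Cb  Eb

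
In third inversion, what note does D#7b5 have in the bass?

D#7b5 = D#–F##–A–C#. Third inversion → seventh in the bass = C#.

C#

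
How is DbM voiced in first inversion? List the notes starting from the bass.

F Ab Db

DbM = Db–F–Ab; first inversion → third (F) lowest.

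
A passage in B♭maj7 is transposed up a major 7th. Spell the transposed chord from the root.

Transposed root: B♭ → A (major 7th up). So we spell A major seventh:
- root: A
- major 3rd: C♯
- perfect 5th: E
- major 7th: G♯

A – C♯ – E – G♯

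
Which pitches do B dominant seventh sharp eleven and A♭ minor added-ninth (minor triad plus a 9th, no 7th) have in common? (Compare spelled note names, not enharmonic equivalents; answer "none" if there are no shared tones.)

none

B dominant seventh sharp eleven: B D-sharp F-sharp A E-sharp
A♭ minor added-ninth: A-flat C-flat E-flat B-flat
Common to both → none.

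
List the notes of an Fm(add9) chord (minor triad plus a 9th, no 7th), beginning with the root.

Root F, quality minor added-ninth:
root → F
3rd (minor 3rd) → A♭
5th (perfect 5th) → C
9th (major 9th) → G

F A♭ C G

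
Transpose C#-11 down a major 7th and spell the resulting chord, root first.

A major 7th down from C♯ is D, so the new chord is D minor eleventh.
- root: D
- minor 3rd: F
- perfect 5th: A
- minor 7th: C
- major 9th: E
- perfect 11th: G

D F A C E G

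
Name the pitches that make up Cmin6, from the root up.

C E♭ G A

Root C, quality minor sixth:
root → C
3rd (minor 3rd) → E♭
5th (perfect 5th) → G
6th (major 6th) → A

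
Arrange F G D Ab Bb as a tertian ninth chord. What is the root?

G

Arranged so that each adjacent pair is a third by letter name: G – Bb – D – F – Ab.
The bottom of that stack, G, is the root (this is G minor seventh flat nine).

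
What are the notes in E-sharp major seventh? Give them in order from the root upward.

E-sharp major seventh: major seventh on E-sharp.
E-sharp — root
G-double-sharp — major 3rd
B-sharp — perfect 5th
D-double-sharp — major 7th

E-sharp, G-double-sharp, B-sharp, D-double-sharp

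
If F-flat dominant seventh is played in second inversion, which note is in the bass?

C-flat

F-flat dominant seventh = F-flat–A-flat–C-flat–E-double-flat. Second inversion → fifth in the bass = C-flat.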